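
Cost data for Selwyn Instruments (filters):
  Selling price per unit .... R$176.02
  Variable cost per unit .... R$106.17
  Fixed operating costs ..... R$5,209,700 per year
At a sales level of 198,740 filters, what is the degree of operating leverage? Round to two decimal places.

1.60

At 198,740 units, contribution = 198,740 × R$69.85 = R$13,881,989.00.
Subtracting fixed costs: EBIT = R$13,881,989.00 − R$5,209,700 = R$8,672,289.00.
So DOL = total CM / EBIT = R$13,881,989.00 / R$8,672,289.00 = 1.6007.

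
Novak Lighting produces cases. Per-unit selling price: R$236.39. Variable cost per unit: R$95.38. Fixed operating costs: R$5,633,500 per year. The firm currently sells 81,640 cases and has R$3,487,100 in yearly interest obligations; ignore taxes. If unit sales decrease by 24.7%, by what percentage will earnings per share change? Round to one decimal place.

Total contribution margin = 81,640 × R$141.01 = R$11,512,056.40.
Operating income = contribution − fixed costs = R$11,512,056.40 − R$5,633,500 = R$5,878,556.40.
Interest = R$3,487,100.00, so EBIT − I = R$2,391,456.40.
Degree of combined leverage = contribution ÷ (EBIT − I) = R$11,512,056.40 ÷ R$2,391,456.40 = 4.8138.
%ΔEPS = DCL × %ΔSales = 4.8138 × -24.7% = -118.9%.

-118.9%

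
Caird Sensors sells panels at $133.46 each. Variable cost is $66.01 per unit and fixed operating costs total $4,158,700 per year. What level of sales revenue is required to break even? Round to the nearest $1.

$8,228,615

CM per unit = $133.46 − $66.01 = $67.45; CM ratio = $67.45 / $133.46 = 0.5054.
Break-even revenue = fixed costs × price ÷ CM = $4,158,700 × $133.46 ÷ $67.45 = $8,228,615.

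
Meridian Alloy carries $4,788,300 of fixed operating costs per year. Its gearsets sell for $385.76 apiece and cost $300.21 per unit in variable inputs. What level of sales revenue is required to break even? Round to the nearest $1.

Contribution margin per unit = $385.76 − $300.21 = $85.55, a CM ratio of $85.55 ÷ $385.76 = 0.2218.
Break-even sales = FC ÷ CM ratio = $4,788,300 × $385.76 / $85.55 = $21,591,287.

$21,591,287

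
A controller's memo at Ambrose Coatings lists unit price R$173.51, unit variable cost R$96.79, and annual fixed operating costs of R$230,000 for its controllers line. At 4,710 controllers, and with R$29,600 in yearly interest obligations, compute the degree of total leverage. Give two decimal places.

3.55

At 4,710 units, contribution = 4,710 × R$76.72 = R$361,351.20.
Operating income = contribution − fixed costs = R$361,351.20 − R$230,000 = R$131,351.20. Interest = R$29,600.00.
DOL = R$361,351.20 ÷ R$131,351.20 = 2.7510; DFL = R$131,351.20 ÷ R$101,751.20 = 1.2909.
Combined leverage = 2.7510 × 1.2909 = 3.5513.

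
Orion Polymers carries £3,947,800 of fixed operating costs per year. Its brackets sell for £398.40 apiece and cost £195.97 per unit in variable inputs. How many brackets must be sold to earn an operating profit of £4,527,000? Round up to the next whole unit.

Each unit contributes £398.40 − £195.97 = £202.43.
Need Q such that Q × £202.43 − £3,947,800 = £4,527,000, i.e. Q = £8,474,800 / £202.43 = 41,865.34 → 41,866.

41,866 brackets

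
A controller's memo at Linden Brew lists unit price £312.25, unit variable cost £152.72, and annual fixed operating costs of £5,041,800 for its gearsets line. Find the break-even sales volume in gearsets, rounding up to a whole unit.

31,605 gearsets

Each unit contributes £312.25 − £152.72 = £159.53.
Break-even volume = fixed costs ÷ CM per unit = £5,041,800 ÷ £159.53 = 31,604.09, so 31,605 gearsets.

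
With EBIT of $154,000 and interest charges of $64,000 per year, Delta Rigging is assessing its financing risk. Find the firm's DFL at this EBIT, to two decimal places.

Interest = $64,000.00.
DFL = EBIT ÷ (EBIT − I) = $154,000 ÷ ($154,000 − $64,000.00) = $154,000 ÷ $90,000.00 = 1.7111.

1.71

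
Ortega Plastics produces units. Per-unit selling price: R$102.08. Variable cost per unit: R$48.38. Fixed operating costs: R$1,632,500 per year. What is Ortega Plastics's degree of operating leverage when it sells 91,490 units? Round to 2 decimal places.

1.50

Contribution at this volume is 91,490 × R$53.70 = R$4,913,013.00.
EBIT = R$4,913,013.00 − R$1,632,500 = R$3,280,513.00.
DOL = contribution ÷ EBIT = R$4,913,013.00 ÷ R$3,280,513.00 = 1.4976.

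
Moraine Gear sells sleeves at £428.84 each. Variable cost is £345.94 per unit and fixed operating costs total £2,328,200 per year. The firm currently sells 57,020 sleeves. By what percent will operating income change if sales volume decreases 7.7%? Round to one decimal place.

At 57,020 units, contribution = 57,020 × £82.90 = £4,726,958.00.
Operating income = contribution − fixed costs = £4,726,958.00 − £2,328,200 = £2,398,758.00.
Degree of operating leverage = £4,726,958.00 / £2,398,758.00 = 1.9706.
%ΔEBIT = DOL × %ΔSales = 1.9706 × -7.7% = -15.2%.

-15.2%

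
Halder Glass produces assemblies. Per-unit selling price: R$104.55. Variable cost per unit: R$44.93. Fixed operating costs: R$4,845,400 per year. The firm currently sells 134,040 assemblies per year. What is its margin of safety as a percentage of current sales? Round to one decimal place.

Contribution margin per unit = R$104.55 − R$44.93 = R$59.62. Break-even units = R$4,845,400 ÷ R$59.62 = 81,271.39; break-even revenue = 81,271.39 × R$104.55 = R$8,496,923.35.
Actual sales revenue = 134,040 × R$104.55 = R$14,013,882.00.
Margin of safety = (R$14,013,882.00 − R$8,496,923.35) ÷ R$14,013,882.00 = 39.4%.

39.4%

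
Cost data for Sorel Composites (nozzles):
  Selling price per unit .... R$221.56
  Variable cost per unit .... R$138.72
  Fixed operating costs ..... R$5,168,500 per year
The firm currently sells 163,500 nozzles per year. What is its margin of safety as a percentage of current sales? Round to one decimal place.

61.8%

Contribution margin per unit = R$221.56 − R$138.72 = R$82.84. Break-even units = R$5,168,500 ÷ R$82.84 = 62,391.36; break-even revenue = 62,391.36 × R$221.56 = R$13,823,429.02.
Current sales = 163,500 × R$221.56 = R$36,225,060.00.
Margin of safety = (R$36,225,060.00 − R$13,823,429.02) ÷ R$36,225,060.00 = 61.8%.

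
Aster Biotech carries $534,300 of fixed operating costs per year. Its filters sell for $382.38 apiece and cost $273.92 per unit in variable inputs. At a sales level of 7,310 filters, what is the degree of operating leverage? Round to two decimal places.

Contribution at this volume is 7,310 × $108.46 = $792,842.60.
EBIT = $792,842.60 − $534,300 = $258,542.60.
DOL = contribution ÷ EBIT = $792,842.60 ÷ $258,542.60 = 3.0666.

3.07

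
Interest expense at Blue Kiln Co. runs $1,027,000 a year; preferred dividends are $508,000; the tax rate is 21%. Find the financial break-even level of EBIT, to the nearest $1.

Grossing the preferred dividend up to pre-tax terms: $508,000 / (1 − 0.21) = $643,037.97.
EPS = 0 when EBIT covers interest plus the pre-tax preferred burden: $1,027,000 + $643,037.97 = $1,670,037.97.

$1,670,038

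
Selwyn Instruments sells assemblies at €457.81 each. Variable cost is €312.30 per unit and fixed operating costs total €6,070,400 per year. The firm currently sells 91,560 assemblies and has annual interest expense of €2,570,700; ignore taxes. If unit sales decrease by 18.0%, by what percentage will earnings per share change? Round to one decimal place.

At 91,560 units, contribution = 91,560 × €145.51 = €13,322,895.60.
Operating income = contribution − fixed costs = €13,322,895.60 − €6,070,400 = €7,252,495.60.
After interest of €2,570,700.00, pre-tax earnings = €4,681,795.60.
DCL = total CM / (EBIT − I) = €13,322,895.60 / €4,681,795.60 = 2.8457.
%ΔEPS = DCL × %ΔSales = 2.8457 × -18.0% = -51.2%.

-51.2%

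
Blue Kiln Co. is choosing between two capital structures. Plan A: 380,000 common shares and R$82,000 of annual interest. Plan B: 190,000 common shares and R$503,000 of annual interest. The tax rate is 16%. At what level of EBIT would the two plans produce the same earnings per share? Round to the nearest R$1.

R$924,000

Set EPS_A = EPS_B: (EBIT − R$82,000)(1 − 0.16) ÷ 380,000 = (EBIT − R$503,000)(1 − 0.16) ÷ 190,000.
The (1 − t) factor cancels: (EBIT − 82,000) × 190,000 = (EBIT − 503,000) × 380,000.
EBIT × (380,000 − 190,000) = 503,000 × 380,000 − 82,000 × 190,000 = 175,560,000,000, so EBIT = 175,560,000,000 ÷ 190,000 = 924,000.00.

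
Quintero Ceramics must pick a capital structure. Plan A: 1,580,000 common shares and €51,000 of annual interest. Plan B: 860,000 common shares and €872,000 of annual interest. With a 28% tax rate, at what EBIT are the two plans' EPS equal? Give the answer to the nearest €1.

€1,852,639

Set EPS_A = EPS_B: (EBIT − €51,000)(1 − 0.28) ÷ 1,580,000 = (EBIT − €872,000)(1 − 0.28) ÷ 860,000.
Cancelling (1 − t) and cross-multiplying: 860,000·(EBIT − 51,000) = 1,580,000·(EBIT − 872,000).
EBIT × (1,580,000 − 860,000) = 872,000 × 1,580,000 − 51,000 × 860,000 = 1,333,900,000,000, so EBIT = 1,333,900,000,000 ÷ 720,000 = 1,852,638.89.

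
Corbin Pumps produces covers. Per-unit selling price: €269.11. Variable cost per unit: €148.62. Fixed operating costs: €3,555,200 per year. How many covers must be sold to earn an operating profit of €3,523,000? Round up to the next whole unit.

Unit CM = price − variable cost = €269.11 − €148.62 = €120.49.
Required volume = (fixed costs + target profit) ÷ CM = (€3,555,200 + €3,523,000) ÷ €120.49 = 58,745.12, so 58,746 covers.

58,746 covers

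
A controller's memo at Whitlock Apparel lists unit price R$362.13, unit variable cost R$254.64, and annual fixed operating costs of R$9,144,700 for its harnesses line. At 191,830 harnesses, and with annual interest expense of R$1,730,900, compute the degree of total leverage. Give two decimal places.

2.12

Contribution at this volume is 191,830 × R$107.49 = R$20,619,806.70.
Subtracting fixed costs: EBIT = R$20,619,806.70 − R$9,144,700 = R$11,475,106.70. Interest = R$1,730,900.00.
DOL = R$20,619,806.70 ÷ R$11,475,106.70 = 1.7969; DFL = R$11,475,106.70 ÷ R$9,744,206.70 = 1.1776.
Combined leverage = 1.7969 × 1.1776 = 2.1160.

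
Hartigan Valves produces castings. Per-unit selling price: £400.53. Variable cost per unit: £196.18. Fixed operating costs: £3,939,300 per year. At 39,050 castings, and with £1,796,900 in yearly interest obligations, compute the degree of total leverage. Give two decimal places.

Total contribution margin = 39,050 × £204.35 = £7,979,867.50.
EBIT = £7,979,867.50 − £3,939,300 = £4,040,567.50. Interest = £1,796,900.00.
DOL = £7,979,867.50 ÷ £4,040,567.50 = 1.9749; DFL = £4,040,567.50 ÷ £2,243,667.50 = 1.8009.
DCL = DOL × DFL = 1.9749 × 1.8009 = 3.5566.

3.56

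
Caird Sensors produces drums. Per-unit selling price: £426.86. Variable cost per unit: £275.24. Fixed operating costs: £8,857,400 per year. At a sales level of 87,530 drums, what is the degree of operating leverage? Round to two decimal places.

3.01

Total contribution margin = 87,530 × £151.62 = £13,271,298.60.
Operating income = contribution − fixed costs = £13,271,298.60 − £8,857,400 = £4,413,898.60.
Degree of operating leverage = £13,271,298.60 / £4,413,898.60 = 3.0067.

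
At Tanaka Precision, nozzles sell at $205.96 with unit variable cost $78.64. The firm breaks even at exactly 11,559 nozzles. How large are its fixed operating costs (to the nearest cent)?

$1,471,691.88

Unit CM = price − variable cost = $205.96 − $78.64 = $127.32.
Since BE = FC / CM, FC = 11,559 × $127.32 = $1,471,691.88.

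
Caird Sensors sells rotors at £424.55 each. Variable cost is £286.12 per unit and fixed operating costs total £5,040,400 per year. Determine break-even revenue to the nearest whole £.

Contribution margin per unit = £424.55 − £286.12 = £138.43, a CM ratio of £138.43 ÷ £424.55 = 0.3261.
Break-even revenue = fixed costs × price ÷ CM = £5,040,400 × £424.55 ÷ £138.43 = £15,458,368.

£15,458,368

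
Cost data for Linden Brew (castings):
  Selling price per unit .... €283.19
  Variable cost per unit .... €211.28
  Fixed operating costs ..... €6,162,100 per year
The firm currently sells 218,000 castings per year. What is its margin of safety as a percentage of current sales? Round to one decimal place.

Unit CM = price − variable cost = €283.19 − €211.28 = €71.91. Break-even units = €6,162,100 ÷ €71.91 = 85,691.84; break-even revenue = 85,691.84 × €283.19 = €24,267,071.33.
Actual sales revenue = 218,000 × €283.19 = €61,735,420.00.
Margin of safety = (€61,735,420.00 − €24,267,071.33) ÷ €61,735,420.00 = 60.7%.

60.7%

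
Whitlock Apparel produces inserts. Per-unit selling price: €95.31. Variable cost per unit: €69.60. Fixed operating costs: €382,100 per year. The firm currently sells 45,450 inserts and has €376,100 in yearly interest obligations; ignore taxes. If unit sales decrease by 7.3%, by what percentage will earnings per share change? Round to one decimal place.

Total contribution margin = 45,450 × €25.71 = €1,168,519.50.
EBIT = €1,168,519.50 − €382,100 = €786,419.50.
Interest = €376,100.00, so EBIT − I = €410,319.50.
DCL = total CM / (EBIT − I) = €1,168,519.50 / €410,319.50 = 2.8478.
EPS therefore changes by 2.8478 × (-7.3%) = -20.8%.

-20.8%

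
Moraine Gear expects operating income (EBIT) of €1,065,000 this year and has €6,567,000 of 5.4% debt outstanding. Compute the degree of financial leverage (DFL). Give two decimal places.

1.50

Annual interest charges come to €354,618.00.
DFL = EBIT ÷ (EBIT − I) = €1,065,000 ÷ (€1,065,000 − €354,618.00) = €1,065,000 ÷ €710,382.00 = 1.4992.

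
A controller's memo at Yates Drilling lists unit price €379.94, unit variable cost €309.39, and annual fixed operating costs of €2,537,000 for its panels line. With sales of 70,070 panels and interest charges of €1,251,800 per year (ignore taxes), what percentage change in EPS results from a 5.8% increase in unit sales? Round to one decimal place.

+24.8%

Contribution at this volume is 70,070 × €70.55 = €4,943,438.50.
EBIT = €4,943,438.50 − €2,537,000 = €2,406,438.50.
After interest of €1,251,800.00, pre-tax earnings = €1,154,638.50.
Degree of combined leverage = contribution ÷ (EBIT − I) = €4,943,438.50 ÷ €1,154,638.50 = 4.2814.
%ΔEPS = DCL × %ΔSales = 4.2814 × +5.8% = +24.8%.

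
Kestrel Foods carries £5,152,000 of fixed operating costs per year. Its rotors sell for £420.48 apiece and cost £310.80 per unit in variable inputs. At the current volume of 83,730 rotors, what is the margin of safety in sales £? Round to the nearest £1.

£15,455,578

Unit CM = price − variable cost = £420.48 − £310.80 = £109.68. Break-even units = £5,152,000 ÷ £109.68 = 46,973.01; break-even revenue = 46,973.01 × £420.48 = £19,751,212.25.
Current sales = 83,730 × £420.48 = £35,206,790.40.
Margin of safety = £35,206,790.40 − £19,751,212.25 = £15,455,578.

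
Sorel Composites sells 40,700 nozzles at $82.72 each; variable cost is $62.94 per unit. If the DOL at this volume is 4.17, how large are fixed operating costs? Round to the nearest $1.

$611,989

Contribution at this volume is 40,700 × $19.78 = $805,046.00.
Since DOL = CM ÷ EBIT, EBIT = $805,046.00 ÷ 4.17 = $193,056.59.
And FC = contribution − EBIT = $805,046.00 − $193,056.59 = $611,989.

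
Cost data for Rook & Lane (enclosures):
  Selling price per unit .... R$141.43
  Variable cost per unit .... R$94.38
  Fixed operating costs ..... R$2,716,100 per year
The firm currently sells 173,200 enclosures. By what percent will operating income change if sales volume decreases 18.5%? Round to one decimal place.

-27.7%

At 173,200 units, contribution = 173,200 × R$47.05 = R$8,149,060.00.
EBIT = R$8,149,060.00 − R$2,716,100 = R$5,432,960.00.
DOL = contribution ÷ EBIT = R$8,149,060.00 ÷ R$5,432,960.00 = 1.4999.
%ΔEBIT = DOL × %ΔSales = 1.4999 × -18.5% = -27.7%.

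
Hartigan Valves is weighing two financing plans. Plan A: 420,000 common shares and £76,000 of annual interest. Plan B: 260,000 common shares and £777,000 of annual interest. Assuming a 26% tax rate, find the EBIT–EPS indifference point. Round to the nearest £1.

£1,916,125

Set EPS_A = EPS_B: (EBIT − £76,000)(1 − 0.26) ÷ 420,000 = (EBIT − £777,000)(1 − 0.26) ÷ 260,000.
The (1 − t) factor cancels: (EBIT − 76,000) × 260,000 = (EBIT − 777,000) × 420,000.
Solving, EBIT = (777,000·420,000 − 76,000·260,000) / (420,000 − 260,000) = 306,580,000,000 / 160,000 = 1,916,125.00.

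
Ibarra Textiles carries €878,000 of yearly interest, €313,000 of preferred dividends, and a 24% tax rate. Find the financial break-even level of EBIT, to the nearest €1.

€1,289,842

Preferred dividends are paid after tax, so their pre-tax equivalent is €313,000 ÷ (1 − 0.24) = €411,842.11.
Financial break-even EBIT = interest + D_p ÷ (1 − t) = €878,000 + €411,842.11 = €1,289,842.11.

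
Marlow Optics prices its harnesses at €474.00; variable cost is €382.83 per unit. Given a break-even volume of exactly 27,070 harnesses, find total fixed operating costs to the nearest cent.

Each unit contributes €474.00 − €382.83 = €91.17.
Fixed costs = break-even units × CM = 27,070 × €91.17 = €2,467,971.90.

€2,467,971.90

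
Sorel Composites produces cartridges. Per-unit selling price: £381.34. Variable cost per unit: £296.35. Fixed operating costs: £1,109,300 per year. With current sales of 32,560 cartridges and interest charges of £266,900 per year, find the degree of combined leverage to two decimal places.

1.99

Contribution at this volume is 32,560 × £84.99 = £2,767,274.40.
Subtracting fixed costs: EBIT = £2,767,274.40 − £1,109,300 = £1,657,974.40. Interest = £266,900.00, so EBIT − I = £1,391,074.40.
Degree of total leverage = total CM / (EBIT − interest) = £2,767,274.40 / £1,391,074.40 = 1.9893.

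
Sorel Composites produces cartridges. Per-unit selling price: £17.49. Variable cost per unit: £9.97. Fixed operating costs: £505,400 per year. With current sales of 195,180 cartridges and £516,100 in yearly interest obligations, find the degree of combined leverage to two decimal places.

3.29

Total contribution margin = 195,180 × £7.52 = £1,467,753.60.
Subtracting fixed costs: EBIT = £1,467,753.60 − £505,400 = £962,353.60. Interest = £516,100.00.
DOL = £1,467,753.60 ÷ £962,353.60 = 1.5252; DFL = £962,353.60 ÷ £446,253.60 = 2.1565.
DCL = DOL × DFL = 1.5252 × 2.1565 = 3.2891.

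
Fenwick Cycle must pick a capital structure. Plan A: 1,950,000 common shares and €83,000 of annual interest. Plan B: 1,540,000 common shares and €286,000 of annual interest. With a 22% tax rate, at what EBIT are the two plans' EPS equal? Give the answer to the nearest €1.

€1,048,488

At indifference, (EBIT − 83,000)(1 − t)/1,950,000 = (EBIT − 286,000)(1 − t)/1,540,000.
Cancelling (1 − t) and cross-multiplying: 1,540,000·(EBIT − 83,000) = 1,950,000·(EBIT − 286,000).
EBIT × (1,950,000 − 1,540,000) = 286,000 × 1,950,000 − 83,000 × 1,540,000 = 429,880,000,000, so EBIT = 429,880,000,000 ÷ 410,000 = 1,048,487.80.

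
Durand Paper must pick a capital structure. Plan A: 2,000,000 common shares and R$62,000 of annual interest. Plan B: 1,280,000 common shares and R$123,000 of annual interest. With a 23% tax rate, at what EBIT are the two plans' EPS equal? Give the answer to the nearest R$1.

At indifference, (EBIT − 62,000)(1 − t)/2,000,000 = (EBIT − 123,000)(1 − t)/1,280,000.
The (1 − t) factor cancels: (EBIT − 62,000) × 1,280,000 = (EBIT − 123,000) × 2,000,000.
EBIT × (2,000,000 − 1,280,000) = 123,000 × 2,000,000 − 62,000 × 1,280,000 = 166,640,000,000, so EBIT = 166,640,000,000 ÷ 720,000 = 231,444.44.

R$231,444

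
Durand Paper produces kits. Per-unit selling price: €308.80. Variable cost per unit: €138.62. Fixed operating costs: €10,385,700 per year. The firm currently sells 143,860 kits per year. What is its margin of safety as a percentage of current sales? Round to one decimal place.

Each unit contributes €308.80 − €138.62 = €170.18. Break-even units = €10,385,700 ÷ €170.18 = 61,027.74; break-even revenue = 61,027.74 × €308.80 = €18,845,364.67.
Current sales = 143,860 × €308.80 = €44,423,968.00.
Margin of safety = (€44,423,968.00 − €18,845,364.67) ÷ €44,423,968.00 = 57.6%.

57.6%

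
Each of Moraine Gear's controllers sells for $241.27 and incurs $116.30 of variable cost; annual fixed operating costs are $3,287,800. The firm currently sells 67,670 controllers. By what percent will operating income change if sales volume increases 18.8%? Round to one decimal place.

At 67,670 units, contribution = 67,670 × $124.97 = $8,456,719.90.
Operating income = contribution − fixed costs = $8,456,719.90 − $3,287,800 = $5,168,919.90.
So DOL = total CM / EBIT = $8,456,719.90 / $5,168,919.90 = 1.6361.
So EBIT moves 1.6361 × (+18.8%) = +30.8%.

+30.8%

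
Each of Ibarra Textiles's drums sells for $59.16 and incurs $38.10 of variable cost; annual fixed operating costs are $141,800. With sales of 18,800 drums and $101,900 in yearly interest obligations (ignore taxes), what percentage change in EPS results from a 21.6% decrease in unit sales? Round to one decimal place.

-56.2%

At 18,800 units, contribution = 18,800 × $21.06 = $395,928.00.
Subtracting fixed costs: EBIT = $395,928.00 − $141,800 = $254,128.00.
After interest of $101,900.00, pre-tax earnings = $152,228.00.
DCL = total CM / (EBIT − I) = $395,928.00 / $152,228.00 = 2.6009.
%ΔEPS = DCL × %ΔSales = 2.6009 × -21.6% = -56.2%.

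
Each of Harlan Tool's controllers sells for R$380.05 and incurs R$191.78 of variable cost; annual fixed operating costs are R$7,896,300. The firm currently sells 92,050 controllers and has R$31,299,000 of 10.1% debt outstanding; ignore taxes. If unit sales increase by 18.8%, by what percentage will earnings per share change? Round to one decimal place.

At 92,050 units, contribution = 92,050 × R$188.27 = R$17,330,253.50.
Subtracting fixed costs: EBIT = R$17,330,253.50 − R$7,896,300 = R$9,433,953.50.
After interest of R$3,161,199.00, pre-tax earnings = R$6,272,754.50.
Degree of combined leverage = contribution ÷ (EBIT − I) = R$17,330,253.50 ÷ R$6,272,754.50 = 2.7628.
EPS therefore changes by 2.7628 × (+18.8%) = +51.9%.

+51.9%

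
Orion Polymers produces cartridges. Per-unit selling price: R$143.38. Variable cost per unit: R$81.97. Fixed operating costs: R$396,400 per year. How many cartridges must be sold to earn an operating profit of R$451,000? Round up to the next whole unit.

Unit CM = price − variable cost = R$143.38 − R$81.97 = R$61.41.
Units = (FC + target) / CM = (R$396,400 + R$451,000) / R$61.41 = 13,799.06, so 13,800 cartridges.

13,800 cartridges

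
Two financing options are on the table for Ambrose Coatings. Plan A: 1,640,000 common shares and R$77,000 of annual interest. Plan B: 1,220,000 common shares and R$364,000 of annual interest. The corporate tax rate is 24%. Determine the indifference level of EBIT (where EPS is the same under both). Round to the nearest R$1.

At indifference, (EBIT − 77,000)(1 − t)/1,640,000 = (EBIT − 364,000)(1 − t)/1,220,000.
Cancelling (1 − t) and cross-multiplying: 1,220,000·(EBIT − 77,000) = 1,640,000·(EBIT − 364,000).
Solving, EBIT = (364,000·1,640,000 − 77,000·1,220,000) / (1,640,000 − 1,220,000) = 503,020,000,000 / 420,000 = 1,197,666.67.

R$1,197,667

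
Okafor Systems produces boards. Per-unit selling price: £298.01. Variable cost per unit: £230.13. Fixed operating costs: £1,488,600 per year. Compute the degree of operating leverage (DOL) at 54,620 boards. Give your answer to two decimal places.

1.67

Contribution at this volume is 54,620 × £67.88 = £3,707,605.60.
Subtracting fixed costs: EBIT = £3,707,605.60 − £1,488,600 = £2,219,005.60.
So DOL = total CM / EBIT = £3,707,605.60 / £2,219,005.60 = 1.6708.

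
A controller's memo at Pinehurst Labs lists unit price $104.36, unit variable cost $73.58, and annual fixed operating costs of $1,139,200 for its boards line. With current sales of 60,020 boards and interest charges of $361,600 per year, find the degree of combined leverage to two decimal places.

5.33

Total contribution margin = 60,020 × $30.78 = $1,847,415.60.
EBIT = $1,847,415.60 − $1,139,200 = $708,215.60. Interest = $361,600.00.
DOL = $1,847,415.60 ÷ $708,215.60 = 2.6085; DFL = $708,215.60 ÷ $346,615.60 = 2.0432.
DCL = DOL × DFL = 2.6085 × 2.0432 = 5.3297.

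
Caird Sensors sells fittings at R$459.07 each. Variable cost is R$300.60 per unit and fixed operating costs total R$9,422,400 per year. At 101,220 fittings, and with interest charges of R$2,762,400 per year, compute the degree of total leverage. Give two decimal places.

Contribution at this volume is 101,220 × R$158.47 = R$16,040,333.40.
Operating income = contribution − fixed costs = R$16,040,333.40 − R$9,422,400 = R$6,617,933.40. Interest = R$2,762,400.00.
DOL = R$16,040,333.40 ÷ R$6,617,933.40 = 2.4238; DFL = R$6,617,933.40 ÷ R$3,855,533.40 = 1.7165.
DCL = DOL × DFL = 2.4238 × 1.7165 = 4.1605.

4.16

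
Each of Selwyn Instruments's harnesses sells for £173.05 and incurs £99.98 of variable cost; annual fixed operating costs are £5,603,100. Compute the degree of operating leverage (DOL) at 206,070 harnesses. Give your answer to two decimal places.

At 206,070 units, contribution = 206,070 × £73.07 = £15,057,534.90.
Operating income = contribution − fixed costs = £15,057,534.90 − £5,603,100 = £9,454,434.90.
DOL = contribution ÷ EBIT = £15,057,534.90 ÷ £9,454,434.90 = 1.5926.

1.59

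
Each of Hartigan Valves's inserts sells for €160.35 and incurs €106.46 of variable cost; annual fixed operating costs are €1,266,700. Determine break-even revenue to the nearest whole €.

€3,769,073

Contribution margin per unit = €160.35 − €106.46 = €53.89, a CM ratio of €53.89 ÷ €160.35 = 0.3361.
Break-even sales = FC ÷ CM ratio = €1,266,700 × €160.35 / €53.89 = €3,769,073.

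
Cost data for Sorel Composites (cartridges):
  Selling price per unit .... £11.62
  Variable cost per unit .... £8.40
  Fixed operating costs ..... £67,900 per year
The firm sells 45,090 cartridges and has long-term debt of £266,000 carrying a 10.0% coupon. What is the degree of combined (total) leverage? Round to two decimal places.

2.86

Total contribution margin = 45,090 × £3.22 = £145,189.80.
Subtracting fixed costs: EBIT = £145,189.80 − £67,900 = £77,289.80. Interest = £26,600.00, so EBIT − I = £50,689.80.
Degree of total leverage = total CM / (EBIT − interest) = £145,189.80 / £50,689.80 = 2.8643.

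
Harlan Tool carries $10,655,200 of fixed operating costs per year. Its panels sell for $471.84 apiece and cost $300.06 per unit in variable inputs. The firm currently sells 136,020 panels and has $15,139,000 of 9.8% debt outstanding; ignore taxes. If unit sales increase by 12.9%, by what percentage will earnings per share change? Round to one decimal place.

Contribution at this volume is 136,020 × $171.78 = $23,365,515.60.
EBIT = $23,365,515.60 − $10,655,200 = $12,710,315.60.
Interest = $1,483,622.00, so EBIT − I = $11,226,693.60.
DCL = total CM / (EBIT − I) = $23,365,515.60 / $11,226,693.60 = 2.0812.
EPS therefore changes by 2.0812 × (+12.9%) = +26.8%.

+26.8%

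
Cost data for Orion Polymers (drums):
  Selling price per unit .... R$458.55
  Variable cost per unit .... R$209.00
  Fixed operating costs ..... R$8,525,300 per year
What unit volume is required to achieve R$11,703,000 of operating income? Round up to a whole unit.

Unit CM = price − variable cost = R$458.55 − R$209.00 = R$249.55.
Need Q such that Q × R$249.55 − R$8,525,300 = R$11,703,000, i.e. Q = R$20,228,300 / R$249.55 = 81,059.11 → 81,060.

81,060 drums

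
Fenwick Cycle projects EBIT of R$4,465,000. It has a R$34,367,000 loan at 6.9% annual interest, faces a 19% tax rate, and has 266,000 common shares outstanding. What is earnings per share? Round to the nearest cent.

R$6.38

Pre-tax income = R$4,465,000 − R$2,371,323.00 = R$2,093,677.00.
After tax at 19%: net income = R$2,093,677.00 × 0.81 = R$1,695,878.37.
EPS = R$1,695,878.37 ÷ 266,000 = R$6.38.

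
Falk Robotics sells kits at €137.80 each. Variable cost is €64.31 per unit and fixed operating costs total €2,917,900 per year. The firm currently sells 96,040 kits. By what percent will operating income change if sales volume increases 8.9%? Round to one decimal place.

+15.2%

At 96,040 units, contribution = 96,040 × €73.49 = €7,057,979.60.
EBIT = €7,057,979.60 − €2,917,900 = €4,140,079.60.
Degree of operating leverage = €7,057,979.60 / €4,140,079.60 = 1.7048.
%ΔEBIT = DOL × %ΔSales = 1.7048 × +8.9% = +15.2%.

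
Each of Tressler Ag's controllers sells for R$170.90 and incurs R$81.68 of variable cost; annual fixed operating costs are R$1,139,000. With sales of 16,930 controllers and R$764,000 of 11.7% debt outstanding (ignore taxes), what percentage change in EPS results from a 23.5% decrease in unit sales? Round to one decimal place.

-125.8%

At 16,930 units, contribution = 16,930 × R$89.22 = R$1,510,494.60.
EBIT = R$1,510,494.60 − R$1,139,000 = R$371,494.60.
Interest = R$89,388.00, so EBIT − I = R$282,106.60.
DCL = total CM / (EBIT − I) = R$1,510,494.60 / R$282,106.60 = 5.3543.
EPS therefore changes by 5.3543 × (-23.5%) = -125.8%.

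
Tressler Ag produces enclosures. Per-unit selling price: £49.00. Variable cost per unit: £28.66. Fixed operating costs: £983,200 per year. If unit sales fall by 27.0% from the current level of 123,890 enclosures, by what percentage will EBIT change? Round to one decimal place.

-44.3%

At 123,890 units, contribution = 123,890 × £20.34 = £2,519,922.60.
Operating income = contribution − fixed costs = £2,519,922.60 − £983,200 = £1,536,722.60.
DOL = contribution ÷ EBIT = £2,519,922.60 ÷ £1,536,722.60 = 1.6398.
%ΔEBIT = DOL × %ΔSales = 1.6398 × -27.0% = -44.3%.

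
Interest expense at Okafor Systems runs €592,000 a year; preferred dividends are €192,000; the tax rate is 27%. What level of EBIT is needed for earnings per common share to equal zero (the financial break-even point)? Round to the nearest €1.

Preferred dividends are paid after tax, so their pre-tax equivalent is €192,000 ÷ (1 − 0.27) = €263,013.70.
Financial break-even EBIT = interest + D_p ÷ (1 − t) = €592,000 + €263,013.70 = €855,013.70.

€855,014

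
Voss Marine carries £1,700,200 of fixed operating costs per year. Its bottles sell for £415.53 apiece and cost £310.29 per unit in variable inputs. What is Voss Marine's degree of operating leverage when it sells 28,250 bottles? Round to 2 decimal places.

Contribution at this volume is 28,250 × £105.24 = £2,973,030.00.
EBIT = £2,973,030.00 − £1,700,200 = £1,272,830.00.
Degree of operating leverage = £2,973,030.00 / £1,272,830.00 = 2.3358.

2.34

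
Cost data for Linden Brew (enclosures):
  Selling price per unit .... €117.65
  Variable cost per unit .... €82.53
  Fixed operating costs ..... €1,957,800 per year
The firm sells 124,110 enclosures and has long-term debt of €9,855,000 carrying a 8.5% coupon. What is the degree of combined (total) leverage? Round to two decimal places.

2.79

Contribution at this volume is 124,110 × €35.12 = €4,358,743.20.
EBIT = €4,358,743.20 − €1,957,800 = €2,400,943.20. Interest = €837,675.00, so EBIT − I = €1,563,268.20.
DCL = contribution ÷ (EBIT − I) = €4,358,743.20 ÷ €1,563,268.20 = 2.7882.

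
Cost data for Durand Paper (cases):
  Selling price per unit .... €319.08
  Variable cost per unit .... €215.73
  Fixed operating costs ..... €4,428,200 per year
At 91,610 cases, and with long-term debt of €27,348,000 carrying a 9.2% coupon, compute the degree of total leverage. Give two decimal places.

3.75

At 91,610 units, contribution = 91,610 × €103.35 = €9,467,893.50.
Subtracting fixed costs: EBIT = €9,467,893.50 − €4,428,200 = €5,039,693.50. Interest = €2,516,016.00, so EBIT − I = €2,523,677.50.
DCL = contribution ÷ (EBIT − I) = €9,467,893.50 ÷ €2,523,677.50 = 3.7516.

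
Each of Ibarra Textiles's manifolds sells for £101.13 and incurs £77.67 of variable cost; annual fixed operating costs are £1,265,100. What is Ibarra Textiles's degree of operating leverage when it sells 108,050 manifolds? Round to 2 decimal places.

Total contribution margin = 108,050 × £23.46 = £2,534,853.00.
EBIT = £2,534,853.00 − £1,265,100 = £1,269,753.00.
Degree of operating leverage = £2,534,853.00 / £1,269,753.00 = 1.9963.

2.00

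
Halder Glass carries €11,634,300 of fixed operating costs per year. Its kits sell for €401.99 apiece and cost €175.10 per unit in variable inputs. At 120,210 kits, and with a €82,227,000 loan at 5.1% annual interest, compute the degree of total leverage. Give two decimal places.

Total contribution margin = 120,210 × €226.89 = €27,274,446.90.
Subtracting fixed costs: EBIT = €27,274,446.90 − €11,634,300 = €15,640,146.90. Interest = €4,193,577.00, so EBIT − I = €11,446,569.90.
Degree of total leverage = total CM / (EBIT − interest) = €27,274,446.90 / €11,446,569.90 = 2.3828.

2.38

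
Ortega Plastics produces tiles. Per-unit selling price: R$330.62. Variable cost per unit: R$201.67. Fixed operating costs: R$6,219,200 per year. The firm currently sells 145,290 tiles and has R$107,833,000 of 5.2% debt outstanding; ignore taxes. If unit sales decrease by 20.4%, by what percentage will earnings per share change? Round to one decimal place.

-55.3%

Contribution at this volume is 145,290 × R$128.95 = R$18,735,145.50.
EBIT = R$18,735,145.50 − R$6,219,200 = R$12,515,945.50.
Interest = R$5,607,316.00, so EBIT − I = R$6,908,629.50.
Degree of combined leverage = contribution ÷ (EBIT − I) = R$18,735,145.50 ÷ R$6,908,629.50 = 2.7118.
%ΔEPS = DCL × %ΔSales = 2.7118 × -20.4% = -55.3%.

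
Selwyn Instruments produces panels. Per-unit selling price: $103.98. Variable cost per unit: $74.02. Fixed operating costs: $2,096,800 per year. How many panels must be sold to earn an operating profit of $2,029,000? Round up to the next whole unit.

137,711 panels

Contribution margin per unit = $103.98 − $74.02 = $29.96.
Required volume = (fixed costs + target profit) ÷ CM = ($2,096,800 + $2,029,000) ÷ $29.96 = 137,710.28, so 137,711 panels.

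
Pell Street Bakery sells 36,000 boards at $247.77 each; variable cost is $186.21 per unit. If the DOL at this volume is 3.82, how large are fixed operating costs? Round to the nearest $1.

Total contribution margin = 36,000 × $61.56 = $2,216,160.00.
DOL = contribution / EBIT, so EBIT = $2,216,160.00 / 3.82 = $580,146.60.
And FC = contribution − EBIT = $2,216,160.00 − $580,146.60 = $1,636,013.

$1,636,013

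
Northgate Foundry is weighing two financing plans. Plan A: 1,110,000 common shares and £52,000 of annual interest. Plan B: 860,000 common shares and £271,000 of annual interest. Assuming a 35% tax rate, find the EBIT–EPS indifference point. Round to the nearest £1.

Set EPS_A = EPS_B: (EBIT − £52,000)(1 − 0.35) ÷ 1,110,000 = (EBIT − £271,000)(1 − 0.35) ÷ 860,000.
The (1 − t) factor cancels: (EBIT − 52,000) × 860,000 = (EBIT − 271,000) × 1,110,000.
EBIT × (1,110,000 − 860,000) = 271,000 × 1,110,000 − 52,000 × 860,000 = 256,090,000,000, so EBIT = 256,090,000,000 ÷ 250,000 = 1,024,360.00.

£1,024,360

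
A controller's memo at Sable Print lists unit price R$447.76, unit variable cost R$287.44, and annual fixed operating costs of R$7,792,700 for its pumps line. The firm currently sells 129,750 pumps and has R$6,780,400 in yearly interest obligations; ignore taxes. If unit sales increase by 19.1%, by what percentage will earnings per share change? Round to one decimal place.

+63.8%

Contribution at this volume is 129,750 × R$160.32 = R$20,801,520.00.
Operating income = contribution − fixed costs = R$20,801,520.00 − R$7,792,700 = R$13,008,820.00.
After interest of R$6,780,400.00, pre-tax earnings = R$6,228,420.00.
DCL = total CM / (EBIT − I) = R$20,801,520.00 / R$6,228,420.00 = 3.3398.
EPS therefore changes by 3.3398 × (+19.1%) = +63.8%.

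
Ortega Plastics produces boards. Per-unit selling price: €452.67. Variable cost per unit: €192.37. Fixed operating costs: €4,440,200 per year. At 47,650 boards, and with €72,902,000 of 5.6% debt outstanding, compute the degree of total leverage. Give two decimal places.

At 47,650 units, contribution = 47,650 × €260.30 = €12,403,295.00.
Subtracting fixed costs: EBIT = €12,403,295.00 − €4,440,200 = €7,963,095.00. Interest = €4,082,512.00.
DOL = €12,403,295.00 ÷ €7,963,095.00 = 1.5576; DFL = €7,963,095.00 ÷ €3,880,583.00 = 2.0520.
DCL = DOL × DFL = 1.5576 × 2.0520 = 3.1962.

3.20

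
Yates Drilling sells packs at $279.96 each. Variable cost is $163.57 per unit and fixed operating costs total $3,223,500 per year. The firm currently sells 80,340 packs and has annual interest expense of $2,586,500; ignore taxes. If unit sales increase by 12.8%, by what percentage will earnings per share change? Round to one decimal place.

At 80,340 units, contribution = 80,340 × $116.39 = $9,350,772.60.
Operating income = contribution − fixed costs = $9,350,772.60 − $3,223,500 = $6,127,272.60.
Interest = $2,586,500.00, so EBIT − I = $3,540,772.60.
Degree of combined leverage = contribution ÷ (EBIT − I) = $9,350,772.60 ÷ $3,540,772.60 = 2.6409.
EPS therefore changes by 2.6409 × (+12.8%) = +33.8%.

+33.8%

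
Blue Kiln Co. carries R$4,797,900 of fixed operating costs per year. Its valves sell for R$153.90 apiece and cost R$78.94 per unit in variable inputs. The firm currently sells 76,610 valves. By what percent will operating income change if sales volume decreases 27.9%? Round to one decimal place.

Contribution at this volume is 76,610 × R$74.96 = R$5,742,685.60.
Subtracting fixed costs: EBIT = R$5,742,685.60 − R$4,797,900 = R$944,785.60.
DOL = contribution ÷ EBIT = R$5,742,685.60 ÷ R$944,785.60 = 6.0783.
So EBIT moves 6.0783 × (-27.9%) = -169.6%.

-169.6%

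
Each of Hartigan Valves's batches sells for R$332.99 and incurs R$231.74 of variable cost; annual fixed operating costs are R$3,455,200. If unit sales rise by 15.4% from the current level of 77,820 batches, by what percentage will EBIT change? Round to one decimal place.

Contribution at this volume is 77,820 × R$101.25 = R$7,879,275.00.
EBIT = R$7,879,275.00 − R$3,455,200 = R$4,424,075.00.
Degree of operating leverage = R$7,879,275.00 / R$4,424,075.00 = 1.7810.
%ΔEBIT = DOL × %ΔSales = 1.7810 × +15.4% = +27.4%.

+27.4%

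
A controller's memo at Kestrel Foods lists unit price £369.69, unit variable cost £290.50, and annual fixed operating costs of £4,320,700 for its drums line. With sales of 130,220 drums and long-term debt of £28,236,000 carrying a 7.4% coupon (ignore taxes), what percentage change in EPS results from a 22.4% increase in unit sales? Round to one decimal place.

Contribution at this volume is 130,220 × £79.19 = £10,312,121.80.
Subtracting fixed costs: EBIT = £10,312,121.80 − £4,320,700 = £5,991,421.80.
Interest = £2,089,464.00, so EBIT − I = £3,901,957.80.
DCL = total CM / (EBIT − I) = £10,312,121.80 / £3,901,957.80 = 2.6428.
EPS therefore changes by 2.6428 × (+22.4%) = +59.2%.

+59.2%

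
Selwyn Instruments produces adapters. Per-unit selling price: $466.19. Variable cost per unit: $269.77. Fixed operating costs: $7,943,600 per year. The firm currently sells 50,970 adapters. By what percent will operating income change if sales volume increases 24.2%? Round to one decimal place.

+117.2%

Total contribution margin = 50,970 × $196.42 = $10,011,527.40.
Subtracting fixed costs: EBIT = $10,011,527.40 − $7,943,600 = $2,067,927.40.
So DOL = total CM / EBIT = $10,011,527.40 / $2,067,927.40 = 4.8413.
%ΔEBIT = DOL × %ΔSales = 4.8413 × +24.2% = +117.2%.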